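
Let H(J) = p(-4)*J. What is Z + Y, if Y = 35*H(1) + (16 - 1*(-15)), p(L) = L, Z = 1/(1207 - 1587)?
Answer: -41421/380 ≈ -109.00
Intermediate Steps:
Z = -1/380 (Z = 1/(-380) = -1/380 ≈ -0.0026316)
H(J) = -4*J
Y = -109 (Y = 35*(-4*1) + (16 - 1*(-15)) = 35*(-4) + (16 + 15) = -140 + 31 = -109)
Z + Y = -1/380 - 109 = -41421/380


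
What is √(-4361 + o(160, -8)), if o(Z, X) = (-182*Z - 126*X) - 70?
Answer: I*√32543 ≈ 180.4*I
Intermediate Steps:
o(Z, X) = -70 - 182*Z - 126*X
√(-4361 + o(160, -8)) = √(-4361 + (-70 - 182*160 - 126*(-8))) = √(-4361 + (-70 - 29120 + 1008)) = √(-4361 - 28182) = √(-32543) = I*√32543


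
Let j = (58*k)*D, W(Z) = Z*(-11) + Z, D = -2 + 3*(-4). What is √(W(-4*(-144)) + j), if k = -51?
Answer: 2*√8913 ≈ 188.82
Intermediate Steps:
D = -14 (D = -2 - 12 = -14)
W(Z) = -10*Z (W(Z) = -11*Z + Z = -10*Z)
j = 41412 (j = (58*(-51))*(-14) = -2958*(-14) = 41412)
√(W(-4*(-144)) + j) = √(-(-40)*(-144) + 41412) = √(-10*576 + 41412) = √(-5760 + 41412) = √35652 = 2*√8913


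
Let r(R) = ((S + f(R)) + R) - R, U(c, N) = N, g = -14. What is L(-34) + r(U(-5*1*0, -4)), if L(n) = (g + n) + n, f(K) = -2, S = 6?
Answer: -78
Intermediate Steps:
L(n) = -14 + 2*n (L(n) = (-14 + n) + n = -14 + 2*n)
r(R) = 4 (r(R) = ((6 - 2) + R) - R = (4 + R) - R = 4)
L(-34) + r(U(-5*1*0, -4)) = (-14 + 2*(-34)) + 4 = (-14 - 68) + 4 = -82 + 4 = -78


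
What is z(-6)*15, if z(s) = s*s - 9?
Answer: 405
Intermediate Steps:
z(s) = -9 + s² (z(s) = s² - 9 = -9 + s²)
z(-6)*15 = (-9 + (-6)²)*15 = (-9 + 36)*15 = 27*15 = 405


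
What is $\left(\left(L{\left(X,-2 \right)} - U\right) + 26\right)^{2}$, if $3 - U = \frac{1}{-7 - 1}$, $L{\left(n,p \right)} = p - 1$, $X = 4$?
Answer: $\frac{25281}{64} \approx 395.02$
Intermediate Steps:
$L{\left(n,p \right)} = -1 + p$ ($L{\left(n,p \right)} = p - 1 = -1 + p$)
$U = \frac{25}{8}$ ($U = 3 - \frac{1}{-7 - 1} = 3 - \frac{1}{-8} = 3 - - \frac{1}{8} = 3 + \frac{1}{8} = \frac{25}{8} \approx 3.125$)
$\left(\left(L{\left(X,-2 \right)} - U\right) + 26\right)^{2} = \left(\left(\left(-1 - 2\right) - \frac{25}{8}\right) + 26\right)^{2} = \left(\left(-3 - \frac{25}{8}\right) + 26\right)^{2} = \left(- \frac{49}{8} + 26\right)^{2} = \left(\frac{159}{8}\right)^{2} = \frac{25281}{64}$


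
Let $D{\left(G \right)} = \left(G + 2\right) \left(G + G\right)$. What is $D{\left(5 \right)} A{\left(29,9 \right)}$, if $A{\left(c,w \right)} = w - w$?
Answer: $0$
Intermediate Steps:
$A{\left(c,w \right)} = 0$
$D{\left(G \right)} = 2 G \left(2 + G\right)$ ($D{\left(G \right)} = \left(2 + G\right) 2 G = 2 G \left(2 + G\right)$)
$D{\left(5 \right)} A{\left(29,9 \right)} = 2 \cdot 5 \left(2 + 5\right) 0 = 2 \cdot 5 \cdot 7 \cdot 0 = 70 \cdot 0 = 0$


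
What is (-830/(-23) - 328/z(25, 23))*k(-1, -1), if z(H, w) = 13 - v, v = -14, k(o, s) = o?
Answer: -14866/621 ≈ -23.939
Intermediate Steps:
z(H, w) = 27 (z(H, w) = 13 - 1*(-14) = 13 + 14 = 27)
(-830/(-23) - 328/z(25, 23))*k(-1, -1) = (-830/(-23) - 328/27)*(-1) = (-830*(-1/23) - 328*1/27)*(-1) = (830/23 - 328/27)*(-1) = (14866/621)*(-1) = -14866/621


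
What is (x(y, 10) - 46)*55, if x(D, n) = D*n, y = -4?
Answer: -4730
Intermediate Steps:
(x(y, 10) - 46)*55 = (-4*10 - 46)*55 = (-40 - 46)*55 = -86*55 = -4730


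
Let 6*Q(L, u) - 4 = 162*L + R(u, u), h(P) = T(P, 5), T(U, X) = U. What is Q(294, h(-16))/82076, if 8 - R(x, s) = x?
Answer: 5957/61557 ≈ 0.096772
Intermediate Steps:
h(P) = P
R(x, s) = 8 - x
Q(L, u) = 2 + 27*L - u/6 (Q(L, u) = ⅔ + (162*L + (8 - u))/6 = ⅔ + (8 - u + 162*L)/6 = ⅔ + (4/3 + 27*L - u/6) = 2 + 27*L - u/6)
Q(294, h(-16))/82076 = (2 + 27*294 - ⅙*(-16))/82076 = (2 + 7938 + 8/3)*(1/82076) = (23828/3)*(1/82076) = 5957/61557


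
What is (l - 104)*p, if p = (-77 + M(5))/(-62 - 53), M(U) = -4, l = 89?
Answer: -243/23 ≈ -10.565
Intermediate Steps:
p = 81/115 (p = (-77 - 4)/(-62 - 53) = -81/(-115) = -81*(-1/115) = 81/115 ≈ 0.70435)
(l - 104)*p = (89 - 104)*(81/115) = -15*81/115 = -243/23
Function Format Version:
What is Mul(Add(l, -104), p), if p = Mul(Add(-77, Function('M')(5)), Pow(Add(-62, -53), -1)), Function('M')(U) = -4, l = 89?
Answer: Rational(-243, 23) ≈ -10.565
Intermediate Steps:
p = Rational(81, 115) (p = Mul(Add(-77, -4), Pow(Add(-62, -53), -1)) = Mul(-81, Pow(-115, -1)) = Mul(-81, Rational(-1, 115)) = Rational(81, 115) ≈ 0.70435)
Mul(Add(l, -104), p) = Mul(Add(89, -104), Rational(81, 115)) = Mul(-15, Rational(81, 115)) = Rational(-243, 23)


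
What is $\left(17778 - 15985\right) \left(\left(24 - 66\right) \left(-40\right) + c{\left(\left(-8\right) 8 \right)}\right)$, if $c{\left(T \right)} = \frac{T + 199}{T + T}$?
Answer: $\frac{385324665}{128} \approx 3.0103 \cdot 10^{6}$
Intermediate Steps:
$c{\left(T \right)} = \frac{199 + T}{2 T}$
$\left(17778 - 15985\right) \left(\left(24 - 66\right) \left(-40\right) + c{\left(\left(-8\right) 8 \right)}\right) = \left(17778 - 15985\right) \left(\left(24 - 66\right) \left(-40\right) + \frac{199 - 64}{2 \left(\left(-8\right) 8\right)}\right) = 1793 \left(\left(-42\right) \left(-40\right) + \frac{199 - 64}{2 \left(-64\right)}\right) = 1793 \left(1680 + \frac{1}{2} \left(- \frac{1}{64}\right) 135\right) = 1793 \left(1680 - \frac{135}{128}\right) = 1793 \cdot \frac{214905}{128} = \frac{385324665}{128}$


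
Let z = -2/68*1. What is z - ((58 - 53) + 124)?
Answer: -4387/34 ≈ -129.03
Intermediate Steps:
z = -1/34 (z = -2*1/68*1 = -1/34*1 = -1/34 ≈ -0.029412)
z - ((58 - 53) + 124) = -1/34 - ((58 - 53) + 124) = -1/34 - (5 + 124) = -1/34 - 1*129 = -1/34 - 129 = -4387/34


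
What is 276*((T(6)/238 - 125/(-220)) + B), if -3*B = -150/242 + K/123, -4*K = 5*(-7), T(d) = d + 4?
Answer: 387679720/1771077 ≈ 218.90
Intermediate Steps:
T(d) = 4 + d
K = 35/4 (K = -5*(-7)/4 = -¼*(-35) = 35/4 ≈ 8.7500)
B = 32665/178596 (B = -(-150/242 + (35/4)/123)/3 = -(-150*1/242 + (35/4)*(1/123))/3 = -(-75/121 + 35/492)/3 = -⅓*(-32665/59532) = 32665/178596 ≈ 0.18290)
276*((T(6)/238 - 125/(-220)) + B) = 276*(((4 + 6)/238 - 125/(-220)) + 32665/178596) = 276*((10*(1/238) - 125*(-1/220)) + 32665/178596) = 276*((5/119 + 25/44) + 32665/178596) = 276*(3195/5236 + 32665/178596) = 276*(4213910/5313231) = 387679720/1771077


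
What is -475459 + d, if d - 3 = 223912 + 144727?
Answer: -106817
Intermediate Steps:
d = 368642 (d = 3 + (223912 + 144727) = 3 + 368639 = 368642)
-475459 + d = -475459 + 368642 = -106817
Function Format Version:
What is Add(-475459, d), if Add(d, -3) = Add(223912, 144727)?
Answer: -106817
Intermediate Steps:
d = 368642 (d = Add(3, Add(223912, 144727)) = Add(3, 368639) = 368642)
Add(-475459, d) = Add(-475459, 368642) = -106817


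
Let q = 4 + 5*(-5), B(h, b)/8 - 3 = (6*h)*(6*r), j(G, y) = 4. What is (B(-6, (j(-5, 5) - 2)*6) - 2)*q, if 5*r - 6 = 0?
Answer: 215418/5 ≈ 43084.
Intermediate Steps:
r = 6/5 (r = 6/5 + (⅕)*0 = 6/5 + 0 = 6/5 ≈ 1.2000)
B(h, b) = 24 + 1728*h/5 (B(h, b) = 24 + 8*((6*h)*(6*(6/5))) = 24 + 8*((6*h)*(36/5)) = 24 + 8*(216*h/5) = 24 + 1728*h/5)
q = -21 (q = 4 - 25 = -21)
(B(-6, (j(-5, 5) - 2)*6) - 2)*q = ((24 + (1728/5)*(-6)) - 2)*(-21) = ((24 - 10368/5) - 2)*(-21) = (-10248/5 - 2)*(-21) = -10258/5*(-21) = 215418/5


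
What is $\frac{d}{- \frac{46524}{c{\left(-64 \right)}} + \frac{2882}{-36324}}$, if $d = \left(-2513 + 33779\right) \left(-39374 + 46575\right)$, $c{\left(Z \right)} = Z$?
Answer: $\frac{32712880923936}{105609583} \approx 3.0975 \cdot 10^{5}$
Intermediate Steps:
$d = 225146466$ ($d = 31266 \cdot 7201 = 225146466$)
$\frac{d}{- \frac{46524}{c{\left(-64 \right)}} + \frac{2882}{-36324}} = \frac{225146466}{- \frac{46524}{-64} + \frac{2882}{-36324}} = \frac{225146466}{\left(-46524\right) \left(- \frac{1}{64}\right) + 2882 \left(- \frac{1}{36324}\right)} = \frac{225146466}{\frac{11631}{16} - \frac{1441}{18162}} = \frac{225146466}{\frac{105609583}{145296}} = 225146466 \cdot \frac{145296}{105609583} = \frac{32712880923936}{105609583}$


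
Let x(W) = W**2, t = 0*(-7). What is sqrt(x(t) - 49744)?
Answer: 4*I*sqrt(3109) ≈ 223.03*I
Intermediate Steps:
t = 0
sqrt(x(t) - 49744) = sqrt(0**2 - 49744) = sqrt(0 - 49744) = sqrt(-49744) = 4*I*sqrt(3109)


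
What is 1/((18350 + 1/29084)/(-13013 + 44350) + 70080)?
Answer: 911405308/63871817676041 ≈ 1.4269e-5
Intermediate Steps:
1/((18350 + 1/29084)/(-13013 + 44350) + 70080) = 1/((18350 + 1/29084)/31337 + 70080) = 1/((533691401/29084)*(1/31337) + 70080) = 1/(533691401/911405308 + 70080) = 1/(63871817676041/911405308) = 911405308/63871817676041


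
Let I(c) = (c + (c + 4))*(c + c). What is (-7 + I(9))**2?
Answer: 151321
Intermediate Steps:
I(c) = 2*c*(4 + 2*c) (I(c) = (c + (4 + c))*(2*c) = (4 + 2*c)*(2*c) = 2*c*(4 + 2*c))
(-7 + I(9))**2 = (-7 + 4*9*(2 + 9))**2 = (-7 + 4*9*11)**2 = (-7 + 396)**2 = 389**2 = 151321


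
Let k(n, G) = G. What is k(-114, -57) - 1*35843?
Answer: -35900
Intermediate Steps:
k(-114, -57) - 1*35843 = -57 - 1*35843 = -57 - 35843 = -35900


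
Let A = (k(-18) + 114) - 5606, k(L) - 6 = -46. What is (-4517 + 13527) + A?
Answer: 3478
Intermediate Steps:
k(L) = -40 (k(L) = 6 - 46 = -40)
A = -5532 (A = (-40 + 114) - 5606 = 74 - 5606 = -5532)
(-4517 + 13527) + A = (-4517 + 13527) - 5532 = 9010 - 5532 = 3478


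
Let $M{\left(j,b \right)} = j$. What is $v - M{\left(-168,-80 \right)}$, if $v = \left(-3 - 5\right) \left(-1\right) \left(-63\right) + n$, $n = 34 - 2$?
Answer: $-304$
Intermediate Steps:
$n = 32$ ($n = 34 - 2 = 32$)
$v = -472$ ($v = \left(-3 - 5\right) \left(-1\right) \left(-63\right) + 32 = \left(-8\right) \left(-1\right) \left(-63\right) + 32 = 8 \left(-63\right) + 32 = -504 + 32 = -472$)
$v - M{\left(-168,-80 \right)} = -472 - -168 = -472 + 168 = -304$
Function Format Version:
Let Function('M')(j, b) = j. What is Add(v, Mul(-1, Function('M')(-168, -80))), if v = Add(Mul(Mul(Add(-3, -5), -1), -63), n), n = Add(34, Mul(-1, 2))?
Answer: -304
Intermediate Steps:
n = 32 (n = Add(34, -2) = 32)
v = -472 (v = Add(Mul(Mul(Add(-3, -5), -1), -63), 32) = Add(Mul(Mul(-8, -1), -63), 32) = Add(Mul(8, -63), 32) = Add(-504, 32) = -472)
Add(v, Mul(-1, Function('M')(-168, -80))) = Add(-472, Mul(-1, -168)) = Add(-472, 168) = -304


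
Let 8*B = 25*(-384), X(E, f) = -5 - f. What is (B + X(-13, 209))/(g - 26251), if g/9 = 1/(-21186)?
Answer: 3328556/61794855 ≈ 0.053865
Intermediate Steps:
B = -1200 (B = (25*(-384))/8 = (1/8)*(-9600) = -1200)
g = -1/2354 (g = 9/(-21186) = 9*(-1/21186) = -1/2354 ≈ -0.00042481)
(B + X(-13, 209))/(g - 26251) = (-1200 + (-5 - 1*209))/(-1/2354 - 26251) = (-1200 + (-5 - 209))/(-61794855/2354) = (-1200 - 214)*(-2354/61794855) = -1414*(-2354/61794855) = 3328556/61794855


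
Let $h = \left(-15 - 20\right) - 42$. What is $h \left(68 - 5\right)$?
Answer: $-4851$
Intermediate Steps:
$h = -77$ ($h = -35 - 42 = -77$)
$h \left(68 - 5\right) = - 77 \left(68 - 5\right) = \left(-77\right) 63 = -4851$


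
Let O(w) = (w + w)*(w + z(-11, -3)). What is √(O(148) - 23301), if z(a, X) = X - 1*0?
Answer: √19619 ≈ 140.07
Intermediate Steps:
z(a, X) = X (z(a, X) = X + 0 = X)
O(w) = 2*w*(-3 + w) (O(w) = (w + w)*(w - 3) = (2*w)*(-3 + w) = 2*w*(-3 + w))
√(O(148) - 23301) = √(2*148*(-3 + 148) - 23301) = √(2*148*145 - 23301) = √(42920 - 23301) = √19619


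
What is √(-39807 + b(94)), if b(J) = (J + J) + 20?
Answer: I*√39599 ≈ 198.99*I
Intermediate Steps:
b(J) = 20 + 2*J (b(J) = 2*J + 20 = 20 + 2*J)
√(-39807 + b(94)) = √(-39807 + (20 + 2*94)) = √(-39807 + (20 + 188)) = √(-39807 + 208) = √(-39599) = I*√39599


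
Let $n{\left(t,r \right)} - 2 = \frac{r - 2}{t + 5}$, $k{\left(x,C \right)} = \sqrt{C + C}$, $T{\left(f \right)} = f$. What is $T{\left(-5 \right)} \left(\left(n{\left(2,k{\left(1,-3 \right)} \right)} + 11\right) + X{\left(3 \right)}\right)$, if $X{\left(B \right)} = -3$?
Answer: $- \frac{340}{7} - \frac{5 i \sqrt{6}}{7} \approx -48.571 - 1.7496 i$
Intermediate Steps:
$k{\left(x,C \right)} = \sqrt{2} \sqrt{C}$ ($k{\left(x,C \right)} = \sqrt{2 C} = \sqrt{2} \sqrt{C}$)
$n{\left(t,r \right)} = 2 + \frac{-2 + r}{5 + t}$ ($n{\left(t,r \right)} = 2 + \frac{r - 2}{t + 5} = 2 + \frac{-2 + r}{5 + t}$)
$T{\left(-5 \right)} \left(\left(n{\left(2,k{\left(1,-3 \right)} \right)} + 11\right) + X{\left(3 \right)}\right) = - 5 \left(\left(\frac{8 + \sqrt{2} \sqrt{-3} + 2 \cdot 2}{5 + 2} + 11\right) - 3\right) = - 5 \left(\left(\frac{8 + \sqrt{2} i \sqrt{3} + 4}{7} + 11\right) - 3\right) = - 5 \left(\left(\frac{8 + i \sqrt{6} + 4}{7} + 11\right) - 3\right) = - 5 \left(\left(\frac{12 + i \sqrt{6}}{7} + 11\right) - 3\right) = - 5 \left(\left(\left(\frac{12}{7} + \frac{i \sqrt{6}}{7}\right) + 11\right) - 3\right) = - 5 \left(\left(\frac{89}{7} + \frac{i \sqrt{6}}{7}\right) - 3\right) = - 5 \left(\frac{68}{7} + \frac{i \sqrt{6}}{7}\right) = - \frac{340}{7} - \frac{5 i \sqrt{6}}{7}$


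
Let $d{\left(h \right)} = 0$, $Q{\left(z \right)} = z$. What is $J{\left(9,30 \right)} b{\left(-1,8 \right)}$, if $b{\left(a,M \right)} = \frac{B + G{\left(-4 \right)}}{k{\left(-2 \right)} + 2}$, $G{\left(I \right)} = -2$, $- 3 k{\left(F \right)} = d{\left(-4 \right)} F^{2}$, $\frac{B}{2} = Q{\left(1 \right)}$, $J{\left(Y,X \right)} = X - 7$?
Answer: $0$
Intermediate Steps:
$J{\left(Y,X \right)} = -7 + X$
$B = 2$ ($B = 2 \cdot 1 = 2$)
$k{\left(F \right)} = 0$ ($k{\left(F \right)} = - \frac{0 F^{2}}{3} = \left(- \frac{1}{3}\right) 0 = 0$)
$b{\left(a,M \right)} = 0$ ($b{\left(a,M \right)} = \frac{2 - 2}{0 + 2} = \frac{0}{2} = 0 \cdot \frac{1}{2} = 0$)
$J{\left(9,30 \right)} b{\left(-1,8 \right)} = \left(-7 + 30\right) 0 = 23 \cdot 0 = 0$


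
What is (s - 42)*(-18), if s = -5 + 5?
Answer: 756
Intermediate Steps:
s = 0
(s - 42)*(-18) = (0 - 42)*(-18) = -42*(-18) = 756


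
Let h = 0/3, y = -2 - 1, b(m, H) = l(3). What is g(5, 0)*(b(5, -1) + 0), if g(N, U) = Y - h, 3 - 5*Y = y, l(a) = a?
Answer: 18/5 ≈ 3.6000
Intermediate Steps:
b(m, H) = 3
y = -3
Y = 6/5 (Y = ⅗ - ⅕*(-3) = ⅗ + ⅗ = 6/5 ≈ 1.2000)
h = 0 (h = 0*(⅓) = 0)
g(N, U) = 6/5 (g(N, U) = 6/5 - 1*0 = 6/5 + 0 = 6/5)
g(5, 0)*(b(5, -1) + 0) = 6*(3 + 0)/5 = (6/5)*3 = 18/5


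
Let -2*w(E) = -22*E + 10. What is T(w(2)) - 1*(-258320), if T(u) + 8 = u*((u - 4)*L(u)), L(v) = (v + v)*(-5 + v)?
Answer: 348480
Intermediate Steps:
L(v) = 2*v*(-5 + v) (L(v) = (2*v)*(-5 + v) = 2*v*(-5 + v))
w(E) = -5 + 11*E (w(E) = -(-22*E + 10)/2 = -(10 - 22*E)/2 = -5 + 11*E)
T(u) = -8 + 2*u**2*(-5 + u)*(-4 + u) (T(u) = -8 + u*((u - 4)*(2*u*(-5 + u))) = -8 + u*((-4 + u)*(2*u*(-5 + u))) = -8 + u*(2*u*(-5 + u)*(-4 + u)) = -8 + 2*u**2*(-5 + u)*(-4 + u))
T(w(2)) - 1*(-258320) = (-8 - 18*(-5 + 11*2)**3 + 2*(-5 + 11*2)**4 + 40*(-5 + 11*2)**2) - 1*(-258320) = (-8 - 18*(-5 + 22)**3 + 2*(-5 + 22)**4 + 40*(-5 + 22)**2) + 258320 = (-8 - 18*17**3 + 2*17**4 + 40*17**2) + 258320 = (-8 - 18*4913 + 2*83521 + 40*289) + 258320 = (-8 - 88434 + 167042 + 11560) + 258320 = 90160 + 258320 = 348480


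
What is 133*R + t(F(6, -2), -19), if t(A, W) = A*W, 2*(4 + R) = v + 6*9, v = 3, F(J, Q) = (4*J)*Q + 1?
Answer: 8303/2 ≈ 4151.5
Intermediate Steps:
F(J, Q) = 1 + 4*J*Q (F(J, Q) = 4*J*Q + 1 = 1 + 4*J*Q)
R = 49/2 (R = -4 + (3 + 6*9)/2 = -4 + (3 + 54)/2 = -4 + (½)*57 = -4 + 57/2 = 49/2 ≈ 24.500)
133*R + t(F(6, -2), -19) = 133*(49/2) + (1 + 4*6*(-2))*(-19) = 6517/2 + (1 - 48)*(-19) = 6517/2 - 47*(-19) = 6517/2 + 893 = 8303/2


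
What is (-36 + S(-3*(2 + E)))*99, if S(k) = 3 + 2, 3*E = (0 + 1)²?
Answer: -3069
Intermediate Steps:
E = ⅓ (E = (0 + 1)²/3 = (⅓)*1² = (⅓)*1 = ⅓ ≈ 0.33333)
S(k) = 5
(-36 + S(-3*(2 + E)))*99 = (-36 + 5)*99 = -31*99 = -3069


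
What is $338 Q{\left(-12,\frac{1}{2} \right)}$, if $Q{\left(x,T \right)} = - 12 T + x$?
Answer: $-6084$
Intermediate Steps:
$Q{\left(x,T \right)} = x - 12 T$
$338 Q{\left(-12,\frac{1}{2} \right)} = 338 \left(-12 - \frac{12}{2}\right) = 338 \left(-12 - 6\right) = 338 \left(-18\right) = -6084$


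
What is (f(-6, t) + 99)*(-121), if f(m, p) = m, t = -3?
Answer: -11253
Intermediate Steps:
(f(-6, t) + 99)*(-121) = (-6 + 99)*(-121) = 93*(-121) = -11253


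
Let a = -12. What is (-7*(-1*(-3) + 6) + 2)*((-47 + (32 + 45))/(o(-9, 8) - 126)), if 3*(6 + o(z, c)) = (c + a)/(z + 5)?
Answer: 1098/79 ≈ 13.899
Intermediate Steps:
o(z, c) = -6 + (-12 + c)/(3*(5 + z)) (o(z, c) = -6 + ((c - 12)/(z + 5))/3 = -6 + ((-12 + c)/(5 + z))/3 = -6 + (-12 + c)/(3*(5 + z)))
(-7*(-1*(-3) + 6) + 2)*((-47 + (32 + 45))/(o(-9, 8) - 126)) = (-7*(-1*(-3) + 6) + 2)*((-47 + (32 + 45))/((-102 + 8 - 18*(-9))/(3*(5 - 9)) - 126)) = (-7*(3 + 6) + 2)*((-47 + 77)/((⅓)*(-102 + 8 + 162)/(-4) - 126)) = (-7*9 + 2)*(30/((⅓)*(-¼)*68 - 126)) = (-63 + 2)*(30/(-17/3 - 126)) = -1830/(-395/3) = -1830*(-3)/395 = -61*(-18/79) = 1098/79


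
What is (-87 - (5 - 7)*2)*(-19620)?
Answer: 1628460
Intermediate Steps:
(-87 - (5 - 7)*2)*(-19620) = (-87 - (-2)*2)*(-19620) = (-87 - 1*(-4))*(-19620) = (-87 + 4)*(-19620) = -83*(-19620) = 1628460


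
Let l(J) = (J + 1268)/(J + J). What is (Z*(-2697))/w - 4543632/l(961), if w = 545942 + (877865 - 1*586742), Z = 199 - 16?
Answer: -2436657715106313/621939295 ≈ -3.9178e+6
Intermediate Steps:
l(J) = (1268 + J)/(2*J) (l(J) = (1268 + J)/((2*J)) = (1268 + J)*(1/(2*J)) = (1268 + J)/(2*J))
Z = 183
w = 837065 (w = 545942 + (877865 - 586742) = 545942 + 291123 = 837065)
(Z*(-2697))/w - 4543632/l(961) = (183*(-2697))/837065 - 4543632*1922/(1268 + 961) = -493551*1/837065 - 4543632/((½)*(1/961)*2229) = -493551/837065 - 4543632/2229/1922 = -493551/837065 - 4543632*1922/2229 = -493551/837065 - 2910953568/743 = -2436657715106313/621939295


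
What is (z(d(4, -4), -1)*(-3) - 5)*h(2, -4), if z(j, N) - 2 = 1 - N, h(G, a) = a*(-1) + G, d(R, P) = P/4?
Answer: -102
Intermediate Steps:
d(R, P) = P/4 (d(R, P) = P*(¼) = P/4)
h(G, a) = G - a (h(G, a) = -a + G = G - a)
z(j, N) = 3 - N (z(j, N) = 2 + (1 - N) = 3 - N)
(z(d(4, -4), -1)*(-3) - 5)*h(2, -4) = ((3 - 1*(-1))*(-3) - 5)*(2 - 1*(-4)) = ((3 + 1)*(-3) - 5)*(2 + 4) = (4*(-3) - 5)*6 = (-12 - 5)*6 = -17*6 = -102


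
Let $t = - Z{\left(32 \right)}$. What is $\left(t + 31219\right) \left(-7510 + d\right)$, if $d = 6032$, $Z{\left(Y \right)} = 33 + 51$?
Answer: $-46017530$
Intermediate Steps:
$Z{\left(Y \right)} = 84$
$t = -84$ ($t = \left(-1\right) 84 = -84$)
$\left(t + 31219\right) \left(-7510 + d\right) = \left(-84 + 31219\right) \left(-7510 + 6032\right) = 31135 \left(-1478\right) = -46017530$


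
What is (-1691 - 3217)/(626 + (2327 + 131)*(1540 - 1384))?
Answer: -2454/192037 ≈ -0.012779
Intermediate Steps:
(-1691 - 3217)/(626 + (2327 + 131)*(1540 - 1384)) = -4908/(626 + 2458*156) = -4908/(626 + 383448) = -4908/384074 = -4908*1/384074 = -2454/192037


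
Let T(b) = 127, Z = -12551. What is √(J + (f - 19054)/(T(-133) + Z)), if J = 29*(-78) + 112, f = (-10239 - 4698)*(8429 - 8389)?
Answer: I*√20262818749/3106 ≈ 45.83*I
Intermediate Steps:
f = -597480 (f = -14937*40 = -597480)
J = -2150 (J = -2262 + 112 = -2150)
√(J + (f - 19054)/(T(-133) + Z)) = √(-2150 + (-597480 - 19054)/(127 - 12551)) = √(-2150 - 616534/(-12424)) = √(-2150 - 616534*(-1/12424)) = √(-2150 + 308267/6212) = √(-13047533/6212) = I*√20262818749/3106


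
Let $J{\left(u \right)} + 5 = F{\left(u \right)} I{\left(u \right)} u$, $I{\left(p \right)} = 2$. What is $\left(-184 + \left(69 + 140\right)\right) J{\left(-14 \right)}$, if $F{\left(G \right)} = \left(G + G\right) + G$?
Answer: $29275$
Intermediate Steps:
$F{\left(G \right)} = 3 G$ ($F{\left(G \right)} = 2 G + G = 3 G$)
$J{\left(u \right)} = -5 + 6 u^{2}$ ($J{\left(u \right)} = -5 + 3 u 2 u = -5 + 6 u u = -5 + 6 u^{2}$)
$\left(-184 + \left(69 + 140\right)\right) J{\left(-14 \right)} = \left(-184 + \left(69 + 140\right)\right) \left(-5 + 6 \left(-14\right)^{2}\right) = \left(-184 + 209\right) \left(-5 + 6 \cdot 196\right) = 25 \left(-5 + 1176\right) = 25 \cdot 1171 = 29275$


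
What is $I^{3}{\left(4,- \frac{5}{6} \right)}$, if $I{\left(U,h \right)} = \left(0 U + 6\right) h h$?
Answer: $\frac{15625}{216} \approx 72.338$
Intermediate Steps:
$I{\left(U,h \right)} = 6 h^{2}$ ($I{\left(U,h \right)} = \left(0 + 6\right) h h = 6 h h = 6 h^{2}$)
$I^{3}{\left(4,- \frac{5}{6} \right)} = \left(6 \left(- \frac{5}{6}\right)^{2}\right)^{3} = \left(6 \cdot \frac{25}{36}\right)^{3} = \left(\frac{25}{6}\right)^{3} = \frac{15625}{216}$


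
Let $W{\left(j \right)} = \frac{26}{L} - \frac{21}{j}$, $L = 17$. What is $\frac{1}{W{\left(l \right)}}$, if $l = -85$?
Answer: $\frac{85}{151} \approx 0.56291$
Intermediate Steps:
$W{\left(j \right)} = \frac{26}{17} - \frac{21}{j}$
$\frac{1}{W{\left(l \right)}} = \frac{1}{\frac{26}{17} - \frac{21}{-85}} = \frac{1}{\frac{26}{17} - - \frac{21}{85}} = \frac{1}{\frac{26}{17} + \frac{21}{85}} = \frac{1}{\frac{151}{85}} = \frac{85}{151}$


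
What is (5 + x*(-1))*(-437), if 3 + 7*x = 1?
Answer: -16169/7 ≈ -2309.9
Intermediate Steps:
x = -2/7 (x = -3/7 + (⅐)*1 = -3/7 + ⅐ = -2/7 ≈ -0.28571)
(5 + x*(-1))*(-437) = (5 - 2/7*(-1))*(-437) = (5 + 2/7)*(-437) = (37/7)*(-437) = -16169/7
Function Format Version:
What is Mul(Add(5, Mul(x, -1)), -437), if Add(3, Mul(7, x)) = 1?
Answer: Rational(-16169, 7) ≈ -2309.9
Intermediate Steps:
x = Rational(-2, 7) (x = Add(Rational(-3, 7), Mul(Rational(1, 7), 1)) = Add(Rational(-3, 7), Rational(1, 7)) = Rational(-2, 7) ≈ -0.28571)
Mul(Add(5, Mul(x, -1)), -437) = Mul(Add(5, Mul(Rational(-2, 7), -1)), -437) = Mul(Add(5, Rational(2, 7)), -437) = Mul(Rational(37, 7), -437) = Rational(-16169, 7)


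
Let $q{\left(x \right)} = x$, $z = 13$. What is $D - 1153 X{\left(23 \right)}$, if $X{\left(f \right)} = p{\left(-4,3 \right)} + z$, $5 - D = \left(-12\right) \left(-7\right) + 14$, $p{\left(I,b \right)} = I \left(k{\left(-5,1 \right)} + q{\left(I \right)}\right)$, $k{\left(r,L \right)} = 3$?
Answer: $-19694$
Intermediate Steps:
$p{\left(I,b \right)} = I \left(3 + I\right)$
$D = -93$ ($D = 5 - \left(\left(-12\right) \left(-7\right) + 14\right) = 5 - \left(84 + 14\right) = 5 - 98 = -93$)
$X{\left(f \right)} = 17$ ($X{\left(f \right)} = - 4 \left(3 - 4\right) + 13 = \left(-4\right) \left(-1\right) + 13 = 4 + 13 = 17$)
$D - 1153 X{\left(23 \right)} = -93 - 19601 = -19694$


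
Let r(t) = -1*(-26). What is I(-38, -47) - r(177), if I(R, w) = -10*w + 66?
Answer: 510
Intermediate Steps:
I(R, w) = 66 - 10*w
r(t) = 26
I(-38, -47) - r(177) = (66 - 10*(-47)) - 1*26 = (66 + 470) - 26 = 536 - 26 = 510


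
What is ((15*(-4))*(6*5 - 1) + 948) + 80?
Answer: -712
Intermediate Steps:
((15*(-4))*(6*5 - 1) + 948) + 80 = (-60*(30 - 1) + 948) + 80 = (-60*29 + 948) + 80 = (-1740 + 948) + 80 = -792 + 80 = -712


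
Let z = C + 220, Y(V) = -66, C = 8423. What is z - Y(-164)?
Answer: 8709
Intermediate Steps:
z = 8643 (z = 8423 + 220 = 8643)
z - Y(-164) = 8643 - 1*(-66) = 8643 + 66 = 8709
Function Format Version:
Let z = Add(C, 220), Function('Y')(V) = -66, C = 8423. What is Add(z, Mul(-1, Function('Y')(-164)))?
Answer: 8709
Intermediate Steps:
z = 8643 (z = Add(8423, 220) = 8643)
Add(z, Mul(-1, Function('Y')(-164))) = Add(8643, Mul(-1, -66)) = Add(8643, 66) = 8709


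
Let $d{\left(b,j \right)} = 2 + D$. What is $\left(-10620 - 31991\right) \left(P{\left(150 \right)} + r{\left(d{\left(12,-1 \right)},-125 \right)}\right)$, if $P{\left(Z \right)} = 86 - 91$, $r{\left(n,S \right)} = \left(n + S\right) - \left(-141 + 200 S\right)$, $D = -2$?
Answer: $-1065743721$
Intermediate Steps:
$d{\left(b,j \right)} = 0$ ($d{\left(b,j \right)} = 2 - 2 = 0$)
$r{\left(n,S \right)} = 141 + n - 199 S$ ($r{\left(n,S \right)} = \left(S + n\right) - \left(-141 + 200 S\right) = 141 + n - 199 S$)
$P{\left(Z \right)} = -5$ ($P{\left(Z \right)} = 86 - 91 = -5$)
$\left(-10620 - 31991\right) \left(P{\left(150 \right)} + r{\left(d{\left(12,-1 \right)},-125 \right)}\right) = \left(-10620 - 31991\right) \left(-5 + \left(141 + 0 - -24875\right)\right) = - 42611 \left(-5 + \left(141 + 0 + 24875\right)\right) = - 42611 \left(-5 + 25016\right) = \left(-42611\right) 25011 = -1065743721$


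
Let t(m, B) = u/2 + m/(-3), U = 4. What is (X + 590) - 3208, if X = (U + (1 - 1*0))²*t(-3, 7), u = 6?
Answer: -2518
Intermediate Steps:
t(m, B) = 3 - m/3 (t(m, B) = 6/2 + m/(-3) = 6*(½) + m*(-⅓) = 3 - m/3)
X = 100 (X = (4 + (1 - 1*0))²*(3 - ⅓*(-3)) = (4 + (1 + 0))²*(3 + 1) = (4 + 1)²*4 = 5²*4 = 25*4 = 100)
(X + 590) - 3208 = (100 + 590) - 3208 = 690 - 3208 = -2518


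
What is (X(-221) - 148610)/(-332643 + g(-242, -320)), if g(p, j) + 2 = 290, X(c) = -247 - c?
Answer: 148636/332355 ≈ 0.44722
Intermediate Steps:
g(p, j) = 288 (g(p, j) = -2 + 290 = 288)
(X(-221) - 148610)/(-332643 + g(-242, -320)) = ((-247 - 1*(-221)) - 148610)/(-332643 + 288) = ((-247 + 221) - 148610)/(-332355) = (-26 - 148610)*(-1/332355) = -148636*(-1/332355) = 148636/332355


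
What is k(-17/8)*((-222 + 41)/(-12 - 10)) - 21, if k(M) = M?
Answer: -6773/176 ≈ -38.483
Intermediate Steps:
k(-17/8)*((-222 + 41)/(-12 - 10)) - 21 = (-17/8)*((-222 + 41)/(-12 - 10)) - 21 = (-17*⅛)*(-181/(-22)) - 21 = -(-3077)*(-1)/(8*22) - 21 = -17/8*181/22 - 21 = -3077/176 - 21 = -6773/176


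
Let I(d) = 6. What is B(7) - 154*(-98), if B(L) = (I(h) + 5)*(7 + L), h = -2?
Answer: 15246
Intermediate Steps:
B(L) = 77 + 11*L (B(L) = (6 + 5)*(7 + L) = 11*(7 + L) = 77 + 11*L)
B(7) - 154*(-98) = (77 + 11*7) - 154*(-98) = (77 + 77) + 15092 = 154 + 15092 = 15246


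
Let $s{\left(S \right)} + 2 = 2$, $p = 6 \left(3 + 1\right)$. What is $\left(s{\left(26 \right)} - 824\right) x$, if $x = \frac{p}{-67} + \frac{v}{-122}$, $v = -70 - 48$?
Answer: $- \frac{2050936}{4087} \approx -501.82$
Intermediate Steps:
$v = -118$
$p = 24$ ($p = 6 \cdot 4 = 24$)
$s{\left(S \right)} = 0$ ($s{\left(S \right)} = -2 + 2 = 0$)
$x = \frac{2489}{4087}$ ($x = \frac{24}{-67} - \frac{118}{-122} = 24 \left(- \frac{1}{67}\right) - - \frac{59}{61} = - \frac{24}{67} + \frac{59}{61} = \frac{2489}{4087} \approx 0.609$)
$\left(s{\left(26 \right)} - 824\right) x = \left(0 - 824\right) \frac{2489}{4087} = \left(-824\right) \frac{2489}{4087} = - \frac{2050936}{4087}$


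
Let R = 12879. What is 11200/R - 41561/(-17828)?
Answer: 734937719/229606812 ≈ 3.2009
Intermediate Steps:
11200/R - 41561/(-17828) = 11200/12879 - 41561/(-17828) = 11200*(1/12879) - 41561*(-1/17828) = 11200/12879 + 41561/17828 = 734937719/229606812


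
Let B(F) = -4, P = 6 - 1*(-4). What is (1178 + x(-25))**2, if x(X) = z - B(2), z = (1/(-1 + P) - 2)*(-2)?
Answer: 113891584/81 ≈ 1.4061e+6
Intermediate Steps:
P = 10 (P = 6 + 4 = 10)
z = 34/9 (z = (1/(-1 + 10) - 2)*(-2) = (1/9 - 2)*(-2) = -17/9*(-2) = 34/9 ≈ 3.7778)
x(X) = 70/9 (x(X) = 34/9 - 1*(-4) = 34/9 + 4 = 70/9)
(1178 + x(-25))**2 = (1178 + 70/9)**2 = (10672/9)**2 = 113891584/81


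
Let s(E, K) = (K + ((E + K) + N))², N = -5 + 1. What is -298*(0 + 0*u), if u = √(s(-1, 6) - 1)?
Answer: 0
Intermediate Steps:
N = -4
s(E, K) = (-4 + E + 2*K)² (s(E, K) = (K + ((E + K) - 4))² = (K + (-4 + E + K))² = (-4 + E + 2*K)²)
u = 4*√3 (u = √((-4 - 1 + 2*6)² - 1) = √((-4 - 1 + 12)² - 1) = √(7² - 1) = √(49 - 1) = √48 = 4*√3 ≈ 6.9282)
-298*(0 + 0*u) = -298*(0 + 0*(4*√3)) = -298*(0 + 0) = -298*0 = 0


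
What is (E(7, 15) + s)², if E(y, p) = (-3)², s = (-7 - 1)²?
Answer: 5329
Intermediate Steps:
s = 64 (s = (-8)² = 64)
E(y, p) = 9
(E(7, 15) + s)² = (9 + 64)² = 73² = 5329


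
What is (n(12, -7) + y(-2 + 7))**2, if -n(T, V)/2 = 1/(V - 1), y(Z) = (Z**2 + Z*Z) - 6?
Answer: 31329/16 ≈ 1958.1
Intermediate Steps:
y(Z) = -6 + 2*Z**2 (y(Z) = (Z**2 + Z**2) - 6 = 2*Z**2 - 6 = -6 + 2*Z**2)
n(T, V) = -2/(-1 + V) (n(T, V) = -2/(V - 1) = -2/(-1 + V))
(n(12, -7) + y(-2 + 7))**2 = (-2/(-1 - 7) + (-6 + 2*(-2 + 7)**2))**2 = (-2/(-8) + (-6 + 2*5**2))**2 = (-2*(-1/8) + (-6 + 2*25))**2 = (1/4 + (-6 + 50))**2 = (1/4 + 44)**2 = (177/4)**2 = 31329/16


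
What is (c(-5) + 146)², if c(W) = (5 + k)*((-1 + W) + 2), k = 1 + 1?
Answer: 13924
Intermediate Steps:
k = 2
c(W) = 7 + 7*W (c(W) = (5 + 2)*((-1 + W) + 2) = 7*(1 + W) = 7 + 7*W)
(c(-5) + 146)² = ((7 + 7*(-5)) + 146)² = ((7 - 35) + 146)² = (-28 + 146)² = 118² = 13924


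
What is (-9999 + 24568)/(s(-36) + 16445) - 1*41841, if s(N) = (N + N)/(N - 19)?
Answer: -37846349732/904547 ≈ -41840.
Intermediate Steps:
s(N) = 2*N/(-19 + N) (s(N) = (2*N)/(-19 + N) = 2*N/(-19 + N))
(-9999 + 24568)/(s(-36) + 16445) - 1*41841 = (-9999 + 24568)/(2*(-36)/(-19 - 36) + 16445) - 1*41841 = 14569/(2*(-36)/(-55) + 16445) - 41841 = 14569/(2*(-36)*(-1/55) + 16445) - 41841 = 14569/(72/55 + 16445) - 41841 = 14569/(904547/55) - 41841 = 14569*(55/904547) - 41841 = 801295/904547 - 41841 = -37846349732/904547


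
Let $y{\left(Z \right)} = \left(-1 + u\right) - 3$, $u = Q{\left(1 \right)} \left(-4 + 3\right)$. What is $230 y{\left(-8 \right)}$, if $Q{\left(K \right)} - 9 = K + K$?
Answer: $-3450$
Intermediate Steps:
$Q{\left(K \right)} = 9 + 2 K$ ($Q{\left(K \right)} = 9 + \left(K + K\right) = 9 + 2 K$)
$u = -11$ ($u = \left(9 + 2 \cdot 1\right) \left(-4 + 3\right) = \left(9 + 2\right) \left(-1\right) = 11 \left(-1\right) = -11$)
$y{\left(Z \right)} = -15$ ($y{\left(Z \right)} = \left(-1 - 11\right) - 3 = -12 - 3 = -15$)
$230 y{\left(-8 \right)} = 230 \left(-15\right) = -3450$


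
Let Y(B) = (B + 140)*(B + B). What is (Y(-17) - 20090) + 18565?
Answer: -5707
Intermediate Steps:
Y(B) = 2*B*(140 + B) (Y(B) = (140 + B)*(2*B) = 2*B*(140 + B))
(Y(-17) - 20090) + 18565 = (2*(-17)*(140 - 17) - 20090) + 18565 = (2*(-17)*123 - 20090) + 18565 = (-4182 - 20090) + 18565 = -24272 + 18565 = -5707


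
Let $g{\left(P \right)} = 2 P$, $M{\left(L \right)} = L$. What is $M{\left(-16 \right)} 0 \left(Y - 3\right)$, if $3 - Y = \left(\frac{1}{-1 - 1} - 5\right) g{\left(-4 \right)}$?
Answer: $0$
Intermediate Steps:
$Y = -41$ ($Y = 3 - \left(\frac{1}{-1 - 1} - 5\right) 2 \left(-4\right) = 3 - \left(\frac{1}{-2} - 5\right) \left(-8\right) = 3 - \left(- \frac{1}{2} - 5\right) \left(-8\right) = 3 - \left(- \frac{11}{2}\right) \left(-8\right) = 3 - 44 = -41$)
$M{\left(-16 \right)} 0 \left(Y - 3\right) = - 16 \cdot 0 \left(-41 - 3\right) = - 16 \cdot 0 \left(-44\right) = \left(-16\right) 0 = 0$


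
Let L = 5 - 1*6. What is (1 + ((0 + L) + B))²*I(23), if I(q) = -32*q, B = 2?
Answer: -2944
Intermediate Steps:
L = -1 (L = 5 - 6 = -1)
(1 + ((0 + L) + B))²*I(23) = (1 + ((0 - 1) + 2))²*(-32*23) = (1 + (-1 + 2))²*(-736) = (1 + 1)²*(-736) = 2²*(-736) = 4*(-736) = -2944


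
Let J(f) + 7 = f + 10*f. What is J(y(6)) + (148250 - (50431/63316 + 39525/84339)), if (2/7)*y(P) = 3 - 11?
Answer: 263322448652977/1780002708 ≈ 1.4793e+5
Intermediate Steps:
y(P) = -28 (y(P) = 7*(3 - 11)/2 = (7/2)*(-8) = -28)
J(f) = -7 + 11*f (J(f) = -7 + (f + 10*f) = -7 + 11*f)
J(y(6)) + (148250 - (50431/63316 + 39525/84339)) = (-7 + 11*(-28)) + (148250 - (50431/63316 + 39525/84339)) = (-7 - 308) + (148250 - (50431*(1/63316) + 39525*(1/84339))) = -315 + (148250 - (50431/63316 + 13175/28113)) = -315 + (148250 - 1*2251955003/1780002708) = -315 + (148250 - 2251955003/1780002708) = -315 + 263883149505997/1780002708 = 263322448652977/1780002708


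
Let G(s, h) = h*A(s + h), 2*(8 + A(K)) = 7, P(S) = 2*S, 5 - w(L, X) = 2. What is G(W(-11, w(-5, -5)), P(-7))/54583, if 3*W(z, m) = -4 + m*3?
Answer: 63/54583 ≈ 0.0011542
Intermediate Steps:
w(L, X) = 3 (w(L, X) = 5 - 1*2 = 5 - 2 = 3)
A(K) = -9/2 (A(K) = -8 + (1/2)*7 = -8 + 7/2 = -9/2)
W(z, m) = -4/3 + m (W(z, m) = (-4 + m*3)/3 = (-4 + 3*m)/3 = -4/3 + m)
G(s, h) = -9*h/2 (G(s, h) = h*(-9/2) = -9*h/2)
G(W(-11, w(-5, -5)), P(-7))/54583 = -9*(-7)/54583 = -9/2*(-14)*(1/54583) = 63*(1/54583) = 63/54583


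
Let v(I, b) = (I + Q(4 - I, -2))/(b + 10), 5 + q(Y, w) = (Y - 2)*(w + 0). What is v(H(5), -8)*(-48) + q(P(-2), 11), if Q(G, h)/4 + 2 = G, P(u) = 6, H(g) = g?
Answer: 207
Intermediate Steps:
Q(G, h) = -8 + 4*G
q(Y, w) = -5 + w*(-2 + Y) (q(Y, w) = -5 + (Y - 2)*(w + 0) = -5 + (-2 + Y)*w = -5 + w*(-2 + Y))
v(I, b) = (8 - 3*I)/(10 + b) (v(I, b) = (I + (-8 + 4*(4 - I)))/(b + 10) = (I + (-8 + (16 - 4*I)))/(10 + b) = (I + (8 - 4*I))/(10 + b) = (8 - 3*I)/(10 + b))
v(H(5), -8)*(-48) + q(P(-2), 11) = ((8 - 3*5)/(10 - 8))*(-48) + (-5 - 2*11 + 6*11) = ((8 - 15)/2)*(-48) + (-5 - 22 + 66) = ((½)*(-7))*(-48) + 39 = -7/2*(-48) + 39 = 168 + 39 = 207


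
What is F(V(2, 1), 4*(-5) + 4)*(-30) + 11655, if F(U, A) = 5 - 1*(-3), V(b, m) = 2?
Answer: 11415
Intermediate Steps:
F(U, A) = 8 (F(U, A) = 5 + 3 = 8)
F(V(2, 1), 4*(-5) + 4)*(-30) + 11655 = 8*(-30) + 11655 = -240 + 11655 = 11415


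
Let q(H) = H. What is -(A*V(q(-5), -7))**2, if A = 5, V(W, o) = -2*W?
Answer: -2500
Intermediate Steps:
-(A*V(q(-5), -7))**2 = -(5*(-2*(-5)))**2 = -(5*10)**2 = -1*50**2 = -1*2500 = -2500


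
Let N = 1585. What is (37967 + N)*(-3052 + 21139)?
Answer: 715377024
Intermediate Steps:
(37967 + N)*(-3052 + 21139) = (37967 + 1585)*(-3052 + 21139) = 39552*18087 = 715377024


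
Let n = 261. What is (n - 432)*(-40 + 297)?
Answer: -43947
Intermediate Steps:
(n - 432)*(-40 + 297) = (261 - 432)*(-40 + 297) = -171*257 = -43947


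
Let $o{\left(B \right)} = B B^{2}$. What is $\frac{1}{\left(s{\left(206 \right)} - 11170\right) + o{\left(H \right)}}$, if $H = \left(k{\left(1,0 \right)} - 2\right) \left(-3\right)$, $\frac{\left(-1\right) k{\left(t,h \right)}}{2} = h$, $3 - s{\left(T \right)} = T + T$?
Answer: $- \frac{1}{11363} \approx -8.8005 \cdot 10^{-5}$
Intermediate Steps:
$s{\left(T \right)} = 3 - 2 T$ ($s{\left(T \right)} = 3 - \left(T + T\right) = 3 - 2 T$)
$k{\left(t,h \right)} = - 2 h$
$H = 6$ ($H = \left(\left(-2\right) 0 - 2\right) \left(-3\right) = \left(0 - 2\right) \left(-3\right) = \left(-2\right) \left(-3\right) = 6$)
$o{\left(B \right)} = B^{3}$
$\frac{1}{\left(s{\left(206 \right)} - 11170\right) + o{\left(H \right)}} = \frac{1}{\left(\left(3 - 412\right) - 11170\right) + 6^{3}} = \frac{1}{\left(\left(3 - 412\right) - 11170\right) + 216} = \frac{1}{\left(-409 - 11170\right) + 216} = \frac{1}{-11579 + 216} = \frac{1}{-11363} = - \frac{1}{11363}$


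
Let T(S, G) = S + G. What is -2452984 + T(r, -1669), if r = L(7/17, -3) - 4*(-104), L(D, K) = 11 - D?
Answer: -41721849/17 ≈ -2.4542e+6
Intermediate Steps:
r = 7252/17 (r = (11 - 7/17) - 4*(-104) = (11 - 7/17) + 416 = 180/17 + 416 = 7252/17 ≈ 426.59)
T(S, G) = G + S
-2452984 + T(r, -1669) = -2452984 + (-1669 + 7252/17) = -2452984 - 21121/17 = -41721849/17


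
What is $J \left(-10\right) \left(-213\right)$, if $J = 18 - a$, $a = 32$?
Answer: $-29820$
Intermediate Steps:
$J = -14$ ($J = 18 - 32 = -14$)
$J \left(-10\right) \left(-213\right) = \left(-14\right) \left(-10\right) \left(-213\right) = 140 \left(-213\right) = -29820$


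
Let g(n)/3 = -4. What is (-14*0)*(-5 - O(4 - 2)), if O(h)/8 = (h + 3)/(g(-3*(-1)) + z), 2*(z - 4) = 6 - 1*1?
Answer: 0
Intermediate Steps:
g(n) = -12 (g(n) = 3*(-4) = -12)
z = 13/2 (z = 4 + (6 - 1*1)/2 = 4 + (6 - 1)/2 = 4 + (½)*5 = 4 + 5/2 = 13/2 ≈ 6.5000)
O(h) = -48/11 - 16*h/11 (O(h) = 8*((h + 3)/(-12 + 13/2)) = 8*((3 + h)/(-11/2)) = 8*((3 + h)*(-2/11)) = 8*(-6/11 - 2*h/11) = -48/11 - 16*h/11)
(-14*0)*(-5 - O(4 - 2)) = (-14*0)*(-5 - (-48/11 - 16*(4 - 2)/11)) = 0*(-5 - (-48/11 - 16/11*2)) = 0*(-5 - (-48/11 - 32/11)) = 0*(-5 - 1*(-80/11)) = 0*(-5 + 80/11) = 0*(25/11) = 0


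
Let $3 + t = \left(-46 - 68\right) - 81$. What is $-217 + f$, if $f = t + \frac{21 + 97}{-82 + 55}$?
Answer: $- \frac{11323}{27} \approx -419.37$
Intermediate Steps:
$t = -198$ ($t = -3 - 195 = -198$)
$f = - \frac{5464}{27}$ ($f = -198 + \frac{21 + 97}{-82 + 55} = -198 + \frac{118}{-27} = -198 + 118 \left(- \frac{1}{27}\right) = -198 - \frac{118}{27} = - \frac{5464}{27} \approx -202.37$)
$-217 + f = -217 - \frac{5464}{27} = - \frac{11323}{27}$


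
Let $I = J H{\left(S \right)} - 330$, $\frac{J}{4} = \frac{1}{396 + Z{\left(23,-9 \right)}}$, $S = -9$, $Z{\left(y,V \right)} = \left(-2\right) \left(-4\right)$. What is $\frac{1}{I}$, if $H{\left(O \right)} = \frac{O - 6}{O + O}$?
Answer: $- \frac{606}{199975} \approx -0.0030304$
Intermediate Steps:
$Z{\left(y,V \right)} = 8$
$J = \frac{1}{101}$ ($J = \frac{4}{396 + 8} = \frac{4}{404} = 4 \cdot \frac{1}{404} = \frac{1}{101} \approx 0.009901$)
$H{\left(O \right)} = \frac{-6 + O}{2 O}$
$I = - \frac{199975}{606}$ ($I = \frac{\frac{1}{2} \frac{1}{-9} \left(-6 - 9\right)}{101} - 330 = \frac{\frac{1}{2} \left(- \frac{1}{9}\right) \left(-15\right)}{101} - 330 = \frac{1}{101} \cdot \frac{5}{6} - 330 = \frac{5}{606} - 330 = - \frac{199975}{606} \approx -329.99$)
$\frac{1}{I} = \frac{1}{- \frac{199975}{606}} = - \frac{606}{199975}$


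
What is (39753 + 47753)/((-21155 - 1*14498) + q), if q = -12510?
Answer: -87506/48163 ≈ -1.8169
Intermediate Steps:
(39753 + 47753)/((-21155 - 1*14498) + q) = (39753 + 47753)/((-21155 - 1*14498) - 12510) = 87506/((-21155 - 14498) - 12510) = 87506/(-35653 - 12510) = 87506/(-48163) = 87506*(-1/48163) = -87506/48163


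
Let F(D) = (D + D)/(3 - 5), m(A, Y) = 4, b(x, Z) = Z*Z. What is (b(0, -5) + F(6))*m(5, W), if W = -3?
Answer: 76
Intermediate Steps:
b(x, Z) = Z²
F(D) = -D (F(D) = (2*D)/(-2) = (2*D)*(-½) = -D)
(b(0, -5) + F(6))*m(5, W) = ((-5)² - 1*6)*4 = (25 - 6)*4 = 19*4 = 76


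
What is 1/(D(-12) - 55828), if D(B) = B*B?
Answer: -1/55684 ≈ -1.7958e-5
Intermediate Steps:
D(B) = B**2
1/(D(-12) - 55828) = 1/((-12)**2 - 55828) = 1/(144 - 55828) = 1/(-55684) = -1/55684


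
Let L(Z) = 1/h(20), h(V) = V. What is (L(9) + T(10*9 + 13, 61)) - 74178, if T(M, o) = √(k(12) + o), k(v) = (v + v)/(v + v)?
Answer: -1483559/20 + √62 ≈ -74170.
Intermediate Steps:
k(v) = 1 (k(v) = (2*v)/((2*v)) = (2*v)*(1/(2*v)) = 1)
L(Z) = 1/20
T(M, o) = √(1 + o)
(L(9) + T(10*9 + 13, 61)) - 74178 = (1/20 + √(1 + 61)) - 74178 = (1/20 + √62) - 74178 = -1483559/20 + √62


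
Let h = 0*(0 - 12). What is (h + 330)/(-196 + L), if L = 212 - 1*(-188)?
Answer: 55/34 ≈ 1.6176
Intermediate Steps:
L = 400 (L = 212 + 188 = 400)
h = 0 (h = 0*(-12) = 0)
(h + 330)/(-196 + L) = (0 + 330)/(-196 + 400) = 330/204 = 330*(1/204) = 55/34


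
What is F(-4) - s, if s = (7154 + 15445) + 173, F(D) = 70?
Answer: -22702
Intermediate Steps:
s = 22772 (s = 22599 + 173 = 22772)
F(-4) - s = 70 - 1*22772 = 70 - 22772 = -22702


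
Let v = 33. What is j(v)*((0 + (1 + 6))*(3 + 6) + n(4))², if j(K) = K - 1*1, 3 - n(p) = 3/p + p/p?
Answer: 132098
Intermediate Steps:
n(p) = 2 - 3/p (n(p) = 3 - (3/p + p/p) = 3 - (3/p + 1) = 3 - (1 + 3/p) = 3 + (-1 - 3/p) = 2 - 3/p)
j(K) = -1 + K (j(K) = K - 1 = -1 + K)
j(v)*((0 + (1 + 6))*(3 + 6) + n(4))² = (-1 + 33)*((0 + (1 + 6))*(3 + 6) + (2 - 3/4))² = 32*((0 + 7)*9 + (2 - 3*¼))² = 32*(7*9 + (2 - ¾))² = 32*(63 + 5/4)² = 32*(257/4)² = 32*(66049/16) = 132098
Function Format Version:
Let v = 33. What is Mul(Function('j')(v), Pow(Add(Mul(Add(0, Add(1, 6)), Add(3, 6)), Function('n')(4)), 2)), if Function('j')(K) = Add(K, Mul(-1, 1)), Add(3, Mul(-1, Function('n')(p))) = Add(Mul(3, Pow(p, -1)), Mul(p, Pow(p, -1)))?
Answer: 132098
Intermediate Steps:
Function('n')(p) = Add(2, Mul(-3, Pow(p, -1))) (Function('n')(p) = Add(3, Mul(-1, Add(Mul(3, Pow(p, -1)), Mul(p, Pow(p, -1))))) = Add(3, Mul(-1, Add(Mul(3, Pow(p, -1)), 1))) = Add(3, Mul(-1, Add(1, Mul(3, Pow(p, -1))))) = Add(3, Add(-1, Mul(-3, Pow(p, -1)))) = Add(2, Mul(-3, Pow(p, -1))))
Function('j')(K) = Add(-1, K) (Function('j')(K) = Add(K, -1) = Add(-1, K))
Mul(Function('j')(v), Pow(Add(Mul(Add(0, Add(1, 6)), Add(3, 6)), Function('n')(4)), 2)) = Mul(Add(-1, 33), Pow(Add(Mul(Add(0, Add(1, 6)), Add(3, 6)), Add(2, Mul(-3, Pow(4, -1)))), 2)) = Mul(32, Pow(Add(Mul(Add(0, 7), 9), Add(2, Mul(-3, Rational(1, 4)))), 2)) = Mul(32, Pow(Add(Mul(7, 9), Add(2, Rational(-3, 4))), 2)) = Mul(32, Pow(Add(63, Rational(5, 4)), 2)) = Mul(32, Pow(Rational(257, 4), 2)) = Mul(32, Rational(66049, 16)) = 132098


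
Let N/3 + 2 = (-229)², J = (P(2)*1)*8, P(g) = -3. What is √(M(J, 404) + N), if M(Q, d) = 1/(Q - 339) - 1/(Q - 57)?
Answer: √1541864011/99 ≈ 396.63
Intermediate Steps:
J = -24 (J = -3*1*8 = -3*8 = -24)
N = 157317 (N = -6 + 3*(-229)² = -6 + 3*52441 = -6 + 157323 = 157317)
M(Q, d) = 1/(-339 + Q) - 1/(-57 + Q)
√(M(J, 404) + N) = √(282/(19323 + (-24)² - 396*(-24)) + 157317) = √(282/(19323 + 576 + 9504) + 157317) = √(282/29403 + 157317) = √(282*(1/29403) + 157317) = √(94/9801 + 157317) = √(1541864011/9801) = √1541864011/99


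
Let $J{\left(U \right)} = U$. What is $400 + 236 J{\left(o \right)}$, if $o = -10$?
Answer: $-1960$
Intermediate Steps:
$400 + 236 J{\left(o \right)} = 400 + 236 \left(-10\right) = 400 - 2360 = -1960$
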